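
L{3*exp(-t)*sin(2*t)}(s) 6/((s + 1)^2 + 4)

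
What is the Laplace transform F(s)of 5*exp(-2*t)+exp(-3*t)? 5/(s+2)+1/(s+3)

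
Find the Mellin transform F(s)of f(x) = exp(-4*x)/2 gamma(s)/(2*2^(2*s))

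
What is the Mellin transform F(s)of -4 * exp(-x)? -4 * gamma(s)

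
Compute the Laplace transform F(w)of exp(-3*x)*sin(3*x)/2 3/(2*((w + 3)^2 + 9))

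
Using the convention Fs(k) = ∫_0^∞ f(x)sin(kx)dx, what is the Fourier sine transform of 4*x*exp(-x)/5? 8*k/(5*(k^2+1)^2)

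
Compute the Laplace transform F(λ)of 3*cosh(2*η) 3*λ/(λ^2 - 4)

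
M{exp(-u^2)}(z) gamma(z/2)/2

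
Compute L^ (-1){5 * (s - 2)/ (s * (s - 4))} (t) 5 * exp (2 * t) * cosh (2 * t)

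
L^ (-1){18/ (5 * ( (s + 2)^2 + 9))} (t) 6 * exp (-2 * t) * sin (3 * t)/5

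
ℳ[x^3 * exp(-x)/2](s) gamma(s + 3)/2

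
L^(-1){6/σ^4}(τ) τ^3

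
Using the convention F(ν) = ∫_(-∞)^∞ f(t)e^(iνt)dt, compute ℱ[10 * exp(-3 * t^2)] 10 * sqrt(3) * sqrt(pi) * exp(-ν^2/12)/3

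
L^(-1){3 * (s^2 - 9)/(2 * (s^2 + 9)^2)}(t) 3 * t * cos(3 * t)/2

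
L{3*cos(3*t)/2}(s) 3*s/(2*(s^2 + 9))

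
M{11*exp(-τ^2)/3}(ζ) 11*gamma(ζ/2)/6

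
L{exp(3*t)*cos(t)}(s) (s - 3)/((s - 3)^2 + 1)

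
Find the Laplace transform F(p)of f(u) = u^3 6/p^4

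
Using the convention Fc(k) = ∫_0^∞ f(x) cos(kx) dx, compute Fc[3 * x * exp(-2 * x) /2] 3 * (4 - k^2) /(2 * (k^2 + 4) ^2) 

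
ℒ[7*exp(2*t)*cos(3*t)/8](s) 7*(s - 2)/(8*((s - 2)^2 + 9))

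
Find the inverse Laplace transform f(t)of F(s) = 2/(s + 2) 2*exp(-2*t)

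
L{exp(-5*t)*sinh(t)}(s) 1/((s + 5)^2 - 1)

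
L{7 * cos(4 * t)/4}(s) 7 * s/(4 * (s^2 + 16))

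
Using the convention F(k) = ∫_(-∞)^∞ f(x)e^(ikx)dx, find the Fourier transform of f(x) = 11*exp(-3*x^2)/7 11*sqrt(3)*sqrt(pi)*exp(-k^2/12)/21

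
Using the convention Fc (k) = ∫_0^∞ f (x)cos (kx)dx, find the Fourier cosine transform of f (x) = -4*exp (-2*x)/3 -8/ (3*k^2+12)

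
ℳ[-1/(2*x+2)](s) -pi*csc(pi*s)/2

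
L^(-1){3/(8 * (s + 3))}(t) 3 * exp(-3 * t)/8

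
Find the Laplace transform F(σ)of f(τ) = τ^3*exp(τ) 6/(σ - 1)^4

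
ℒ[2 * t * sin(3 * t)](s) 12 * s/(s^2 + 9)^2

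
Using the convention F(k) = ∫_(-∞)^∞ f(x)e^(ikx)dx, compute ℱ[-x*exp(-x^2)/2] -I*sqrt(pi)*k*exp(-k^2/4)/4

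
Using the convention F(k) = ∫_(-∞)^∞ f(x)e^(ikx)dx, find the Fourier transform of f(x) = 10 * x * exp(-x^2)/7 5 * I * sqrt(pi) * k * exp(-k^2/4)/7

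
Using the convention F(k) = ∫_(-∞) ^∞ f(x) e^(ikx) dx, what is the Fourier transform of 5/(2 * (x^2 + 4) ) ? 5 * pi * exp(-2 * Abs(k) ) /4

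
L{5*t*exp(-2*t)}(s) 5/(s + 2)^2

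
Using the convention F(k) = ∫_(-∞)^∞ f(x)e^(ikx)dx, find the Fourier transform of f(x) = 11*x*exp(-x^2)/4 11*I*sqrt(pi)*k*exp(-k^2/4)/8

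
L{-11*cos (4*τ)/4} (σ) -11*σ/ (4*σ^2 + 64)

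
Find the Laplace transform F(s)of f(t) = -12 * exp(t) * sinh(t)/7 -12/(7 * s * (s - 2))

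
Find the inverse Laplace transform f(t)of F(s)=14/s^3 7*t^2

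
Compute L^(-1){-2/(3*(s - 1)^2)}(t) -2*t*exp(t)/3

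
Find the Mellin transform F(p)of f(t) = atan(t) -pi*sec(pi*p/2)/(2*p)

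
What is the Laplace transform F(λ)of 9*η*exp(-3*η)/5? 9/(5*(λ + 3)^2)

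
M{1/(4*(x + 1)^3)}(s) pi*(s - 2)*(s - 1)/(8*sin(pi*s))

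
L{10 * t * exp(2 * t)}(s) 10/(s - 2)^2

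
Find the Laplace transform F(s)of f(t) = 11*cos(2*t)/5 11*s/(5*(s^2 + 4))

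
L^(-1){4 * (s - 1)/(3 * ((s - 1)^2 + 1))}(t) 4 * exp(t) * cos(t)/3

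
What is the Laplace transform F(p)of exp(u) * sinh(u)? 1/(p * (p - 2))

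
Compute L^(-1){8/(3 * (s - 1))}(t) 8 * exp(t)/3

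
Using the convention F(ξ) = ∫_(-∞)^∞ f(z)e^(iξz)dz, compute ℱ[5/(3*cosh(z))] 5*pi/(3*cosh(pi*ξ/2))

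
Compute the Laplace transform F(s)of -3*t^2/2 -3/s^3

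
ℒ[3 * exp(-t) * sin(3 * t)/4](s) 9/(4 * ((s + 1)^2 + 9))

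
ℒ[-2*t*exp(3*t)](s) -2/(s - 3)^2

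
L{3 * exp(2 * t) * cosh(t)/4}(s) 3 * (s - 2)/(4 * ((s - 2)^2 - 1))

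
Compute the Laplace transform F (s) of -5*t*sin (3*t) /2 -15*s/ (s^2 + 9) ^2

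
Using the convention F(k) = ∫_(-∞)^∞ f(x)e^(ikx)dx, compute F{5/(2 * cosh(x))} 5 * pi/(2 * cosh(pi * k/2))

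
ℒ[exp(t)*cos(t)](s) (s - 1)/((s - 1)^2 + 1)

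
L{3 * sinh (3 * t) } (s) 9/ (s^2 - 9) 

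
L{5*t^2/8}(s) 5/(4*s^3)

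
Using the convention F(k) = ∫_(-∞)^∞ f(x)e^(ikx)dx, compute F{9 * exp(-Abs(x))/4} 9/(2 * (k^2 + 1))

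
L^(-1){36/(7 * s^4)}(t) 6 * t^3/7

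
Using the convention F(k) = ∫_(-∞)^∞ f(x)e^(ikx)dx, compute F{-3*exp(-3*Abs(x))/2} -9/(k^2 + 9)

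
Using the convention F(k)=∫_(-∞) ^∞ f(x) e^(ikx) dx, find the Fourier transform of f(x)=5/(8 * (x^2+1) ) 5 * pi * exp(-Abs(k) ) /8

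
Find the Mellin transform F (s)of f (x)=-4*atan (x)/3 2*pi*sec (pi*s/2)/ (3*s)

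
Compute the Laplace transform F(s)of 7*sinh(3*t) 21/(s^2-9)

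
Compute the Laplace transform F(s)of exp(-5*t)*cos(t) (s+5)/((s+5)^2+1)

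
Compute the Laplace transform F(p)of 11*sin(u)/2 11/(2*(p^2 + 1))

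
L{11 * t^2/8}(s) 11/(4 * s^3)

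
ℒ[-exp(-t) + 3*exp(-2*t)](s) 3/(s + 2) - 1/(s + 1)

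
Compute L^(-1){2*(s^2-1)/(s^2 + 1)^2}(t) 2*t*cos(t)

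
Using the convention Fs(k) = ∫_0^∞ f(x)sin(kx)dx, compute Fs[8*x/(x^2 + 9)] 4*pi*exp(-3*k)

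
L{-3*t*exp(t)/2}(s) -3/(2*(s - 1)^2)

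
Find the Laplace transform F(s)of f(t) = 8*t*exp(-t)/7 8/(7*(s+1)^2)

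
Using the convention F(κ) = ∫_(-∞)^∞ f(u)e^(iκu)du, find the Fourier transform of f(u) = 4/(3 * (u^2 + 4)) 2 * pi * exp(-2 * Abs(κ))/3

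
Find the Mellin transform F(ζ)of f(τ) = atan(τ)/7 -pi*sec(pi*ζ/2)/(14*ζ)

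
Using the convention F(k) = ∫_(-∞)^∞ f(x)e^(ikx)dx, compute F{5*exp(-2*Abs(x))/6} 10/(3*(k^2+4))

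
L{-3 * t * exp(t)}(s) -3/(s - 1)^2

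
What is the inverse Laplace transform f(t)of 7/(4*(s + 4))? 7*exp(-4*t)/4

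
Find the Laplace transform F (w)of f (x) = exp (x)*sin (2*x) 2/ ( (w - 1)^2 + 4)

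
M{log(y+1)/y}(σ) -pi * csc(pi * σ)/(σ - 1)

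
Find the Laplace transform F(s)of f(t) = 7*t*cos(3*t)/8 7*(s^2 - 9)/(8*(s^2+9)^2)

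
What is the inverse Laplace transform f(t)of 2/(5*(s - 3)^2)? 2*t*exp(3*t)/5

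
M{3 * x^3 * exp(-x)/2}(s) 3 * gamma(s + 3)/2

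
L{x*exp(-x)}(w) (w + 1)^(-2)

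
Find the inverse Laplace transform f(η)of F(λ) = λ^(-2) η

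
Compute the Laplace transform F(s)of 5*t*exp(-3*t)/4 5/(4*(s + 3)^2)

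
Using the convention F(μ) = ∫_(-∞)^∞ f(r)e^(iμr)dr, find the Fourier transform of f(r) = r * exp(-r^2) I * sqrt(pi) * μ * exp(-μ^2/4)/2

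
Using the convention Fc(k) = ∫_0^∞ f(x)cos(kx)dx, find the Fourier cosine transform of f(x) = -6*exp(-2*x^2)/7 -3*sqrt(2)*sqrt(pi)*exp(-k^2/8)/14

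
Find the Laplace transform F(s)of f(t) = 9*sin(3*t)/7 27/(7*(s^2 + 9))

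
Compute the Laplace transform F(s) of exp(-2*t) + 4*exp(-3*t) 4/(s + 3) + 1/(s + 2) 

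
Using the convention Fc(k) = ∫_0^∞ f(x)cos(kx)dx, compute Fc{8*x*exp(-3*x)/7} 8*(9 - k^2)/(7*(k^2 + 9)^2)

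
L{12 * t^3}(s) 72/s^4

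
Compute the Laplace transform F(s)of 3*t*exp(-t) 3/(s + 1)^2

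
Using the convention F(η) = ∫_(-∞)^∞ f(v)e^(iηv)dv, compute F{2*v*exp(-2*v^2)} sqrt(2)*I*sqrt(pi)*η*exp(-η^2/8)/4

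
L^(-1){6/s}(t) 6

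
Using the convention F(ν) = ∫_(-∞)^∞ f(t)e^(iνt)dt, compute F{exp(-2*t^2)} sqrt(2)*sqrt(pi)*exp(-ν^2/8)/2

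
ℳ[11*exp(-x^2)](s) 11*gamma(s/2)/2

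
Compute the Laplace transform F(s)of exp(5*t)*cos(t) (s - 5)/((s - 5)^2 + 1)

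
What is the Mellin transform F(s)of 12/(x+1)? 12*pi*csc(pi*s)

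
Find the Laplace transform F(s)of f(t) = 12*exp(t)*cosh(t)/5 12*(s - 1)/(5*s*(s - 2))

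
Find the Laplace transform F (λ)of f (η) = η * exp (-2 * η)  (λ + 2)^ (-2)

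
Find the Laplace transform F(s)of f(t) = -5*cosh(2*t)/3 -5*s/(3*s^2 - 12)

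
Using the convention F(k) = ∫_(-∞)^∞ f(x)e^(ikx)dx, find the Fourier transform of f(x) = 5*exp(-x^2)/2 5*sqrt(pi)*exp(-k^2/4)/2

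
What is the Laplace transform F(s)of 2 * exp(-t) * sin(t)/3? 2/(3 * ((s + 1)^2 + 1))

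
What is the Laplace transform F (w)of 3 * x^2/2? 3/w^3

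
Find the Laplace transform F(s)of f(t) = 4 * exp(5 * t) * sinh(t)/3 4/(3 * ((s - 5)^2 - 1))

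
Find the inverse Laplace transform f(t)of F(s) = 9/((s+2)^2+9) 3*exp(-2*t)*sin(3*t)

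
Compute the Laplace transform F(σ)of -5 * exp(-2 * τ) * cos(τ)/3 5 * (-σ - 2)/(3 * ((σ+2)^2+1))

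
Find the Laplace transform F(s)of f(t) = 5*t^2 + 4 10/s^3 + 4/s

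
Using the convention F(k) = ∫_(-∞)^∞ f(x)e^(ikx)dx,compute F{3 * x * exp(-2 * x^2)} 3 * sqrt(2) * I * sqrt(pi) * k * exp(-k^2/8)/8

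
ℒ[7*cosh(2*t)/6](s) 7*s/(6*(s^2 - 4))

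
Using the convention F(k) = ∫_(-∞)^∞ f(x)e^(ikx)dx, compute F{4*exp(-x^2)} 4*sqrt(pi)*exp(-k^2/4)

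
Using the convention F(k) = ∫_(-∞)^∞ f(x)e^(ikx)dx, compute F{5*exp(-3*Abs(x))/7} 30/(7*(k^2 + 9))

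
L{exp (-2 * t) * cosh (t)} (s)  (s + 2)/ ( (s + 2)^2-1)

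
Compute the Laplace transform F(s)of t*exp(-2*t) (s + 2)^(-2)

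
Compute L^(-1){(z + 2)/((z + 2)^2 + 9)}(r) exp(-2 * r) * cos(3 * r)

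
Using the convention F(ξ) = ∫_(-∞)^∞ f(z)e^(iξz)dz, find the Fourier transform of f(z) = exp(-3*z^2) sqrt(3)*sqrt(pi)*exp(-ξ^2/12)/3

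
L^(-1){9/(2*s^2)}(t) 9*t/2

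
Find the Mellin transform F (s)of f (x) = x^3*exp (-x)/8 gamma (s+3)/8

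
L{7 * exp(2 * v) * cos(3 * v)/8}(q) 7 * (q - 2)/(8 * ((q - 2)^2 + 9))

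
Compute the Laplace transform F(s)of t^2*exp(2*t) 2/(s - 2)^3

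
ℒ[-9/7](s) -9/ (7*s)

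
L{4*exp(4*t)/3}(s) 4/(3*(s - 4))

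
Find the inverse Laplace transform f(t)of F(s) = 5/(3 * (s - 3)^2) 5 * t * exp(3 * t)/3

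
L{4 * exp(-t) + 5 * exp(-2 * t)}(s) 5/(s + 2) + 4/(s + 1)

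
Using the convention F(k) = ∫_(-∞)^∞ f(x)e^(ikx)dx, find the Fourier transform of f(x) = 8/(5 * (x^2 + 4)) 4 * pi * exp(-2 * Abs(k))/5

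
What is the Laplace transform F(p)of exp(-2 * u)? 1/(p + 2)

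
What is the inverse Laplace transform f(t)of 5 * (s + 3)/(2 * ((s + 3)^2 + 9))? 5 * exp(-3 * t) * cos(3 * t)/2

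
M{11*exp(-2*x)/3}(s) 11*gamma(s)/(3*2^s)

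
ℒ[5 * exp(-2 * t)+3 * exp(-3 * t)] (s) 3/(s+3)+5/(s+2)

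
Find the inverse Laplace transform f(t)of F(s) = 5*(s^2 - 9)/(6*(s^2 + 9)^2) 5*t*cos(3*t)/6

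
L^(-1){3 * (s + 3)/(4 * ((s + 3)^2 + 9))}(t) 3 * exp(-3 * t) * cos(3 * t)/4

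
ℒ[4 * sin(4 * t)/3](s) 16/(3 * (s^2 + 16))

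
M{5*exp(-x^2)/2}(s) 5*gamma(s/2)/4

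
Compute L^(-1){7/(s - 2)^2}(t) 7*t*exp(2*t)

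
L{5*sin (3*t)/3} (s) 5/ (s^2+9)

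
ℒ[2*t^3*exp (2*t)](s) 12/ (s - 2) ^4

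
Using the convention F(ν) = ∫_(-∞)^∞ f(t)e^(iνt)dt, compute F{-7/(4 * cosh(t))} -7 * pi/(4 * cosh(pi * ν/2))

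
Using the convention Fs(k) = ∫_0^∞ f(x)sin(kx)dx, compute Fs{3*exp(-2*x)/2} 3*k/(2*(k^2 + 4))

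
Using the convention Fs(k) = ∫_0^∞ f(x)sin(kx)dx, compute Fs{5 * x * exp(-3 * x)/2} 15 * k/(k^2 + 9)^2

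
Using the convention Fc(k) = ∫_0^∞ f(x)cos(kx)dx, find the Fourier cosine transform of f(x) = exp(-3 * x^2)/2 sqrt(3) * sqrt(pi) * exp(-k^2/12)/12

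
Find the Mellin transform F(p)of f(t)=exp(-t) gamma(p)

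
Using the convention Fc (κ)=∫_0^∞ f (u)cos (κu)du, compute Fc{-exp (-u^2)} -sqrt (pi)*exp (-κ^2/4)/2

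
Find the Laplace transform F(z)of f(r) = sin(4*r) 4/(z^2 + 16)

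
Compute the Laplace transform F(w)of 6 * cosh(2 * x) 6 * w/(w^2 - 4)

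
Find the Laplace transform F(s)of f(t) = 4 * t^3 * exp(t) 24/(s - 1)^4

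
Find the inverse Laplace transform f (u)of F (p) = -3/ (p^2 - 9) -sinh (3 * u)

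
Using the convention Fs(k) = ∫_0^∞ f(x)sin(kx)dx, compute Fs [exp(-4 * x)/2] k/(2 * (k^2+16))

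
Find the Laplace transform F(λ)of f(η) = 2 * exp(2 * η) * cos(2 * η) 2 * (λ - 2)/((λ - 2)^2 + 4)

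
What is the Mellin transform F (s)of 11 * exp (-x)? 11 * gamma (s)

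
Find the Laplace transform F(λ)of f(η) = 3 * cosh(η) 3 * λ/(λ^2 - 1)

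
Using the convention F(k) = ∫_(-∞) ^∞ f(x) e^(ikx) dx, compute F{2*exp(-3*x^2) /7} 2*sqrt(3)*sqrt(pi)*exp(-k^2/12) /21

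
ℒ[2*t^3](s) 12/s^4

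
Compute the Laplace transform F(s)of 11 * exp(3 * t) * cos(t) 11 * (s - 3)/((s - 3)^2+1)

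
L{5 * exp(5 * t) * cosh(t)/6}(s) 5 * (s - 5)/(6 * ((s - 5)^2 - 1))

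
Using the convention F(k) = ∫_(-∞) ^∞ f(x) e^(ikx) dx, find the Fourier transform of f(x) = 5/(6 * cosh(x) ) 5 * pi/(6 * cosh(pi * k/2) ) 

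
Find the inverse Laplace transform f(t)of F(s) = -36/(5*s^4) -6*t^3/5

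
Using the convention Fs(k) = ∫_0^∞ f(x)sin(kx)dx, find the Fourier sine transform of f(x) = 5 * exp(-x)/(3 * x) 5 * atan(k)/3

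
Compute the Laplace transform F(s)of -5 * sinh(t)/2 -5/(2 * s^2 - 2)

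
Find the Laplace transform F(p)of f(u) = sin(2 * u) 2/(p^2 + 4)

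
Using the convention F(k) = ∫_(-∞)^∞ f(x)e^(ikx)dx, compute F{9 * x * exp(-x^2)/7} 9 * I * sqrt(pi) * k * exp(-k^2/4)/14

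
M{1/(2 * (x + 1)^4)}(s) gamma(s) * gamma(4 - s)/12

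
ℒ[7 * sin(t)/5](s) 7/(5 * (s^2 + 1))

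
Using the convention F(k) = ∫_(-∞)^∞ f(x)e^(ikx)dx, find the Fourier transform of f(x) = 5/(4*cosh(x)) 5*pi/(4*cosh(pi*k/2))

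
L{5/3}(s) 5/(3*s)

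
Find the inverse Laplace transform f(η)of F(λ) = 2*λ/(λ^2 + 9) 2*cos(3*η)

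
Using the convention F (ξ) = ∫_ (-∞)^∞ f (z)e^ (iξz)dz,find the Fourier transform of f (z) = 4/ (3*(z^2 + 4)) 2*pi*exp (-2*Abs (ξ))/3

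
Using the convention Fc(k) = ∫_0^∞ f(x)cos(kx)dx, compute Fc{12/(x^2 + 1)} 6*pi*exp(-k)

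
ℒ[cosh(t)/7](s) s/(7 * (s^2 - 1))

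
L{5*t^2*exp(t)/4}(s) 5/(2*(s - 1)^3)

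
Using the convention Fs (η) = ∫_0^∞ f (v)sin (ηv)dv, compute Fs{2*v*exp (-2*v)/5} 8*η/ (5*(η^2 + 4)^2)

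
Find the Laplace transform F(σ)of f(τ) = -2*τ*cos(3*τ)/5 2*(9 - σ^2)/(5*(σ^2 + 9)^2)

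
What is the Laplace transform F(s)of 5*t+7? 7/s+5/s^2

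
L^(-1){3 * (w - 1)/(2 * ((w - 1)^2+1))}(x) 3 * exp(x) * cos(x)/2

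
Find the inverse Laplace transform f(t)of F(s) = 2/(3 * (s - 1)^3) t^2 * exp(t)/3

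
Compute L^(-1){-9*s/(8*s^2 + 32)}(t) -9*cos(2*t)/8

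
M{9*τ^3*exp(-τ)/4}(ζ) 9*gamma(ζ + 3)/4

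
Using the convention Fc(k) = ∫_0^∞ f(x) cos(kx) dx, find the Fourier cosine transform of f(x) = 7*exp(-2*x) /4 7/(2*(k^2 + 4) ) 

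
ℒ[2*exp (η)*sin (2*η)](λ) 4/ ( (λ - 1)^2 + 4)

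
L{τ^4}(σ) 24/σ^5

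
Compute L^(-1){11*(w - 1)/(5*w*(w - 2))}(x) 11*exp(x)*cosh(x)/5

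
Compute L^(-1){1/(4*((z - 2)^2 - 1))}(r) exp(2*r)*sinh(r)/4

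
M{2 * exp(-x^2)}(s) gamma(s/2)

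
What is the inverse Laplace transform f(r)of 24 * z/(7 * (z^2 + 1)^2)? 12 * r * sin(r)/7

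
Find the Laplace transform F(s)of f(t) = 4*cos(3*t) 4*s/(s^2 + 9)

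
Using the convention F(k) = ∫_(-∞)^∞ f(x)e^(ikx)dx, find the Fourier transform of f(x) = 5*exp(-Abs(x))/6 5/(3*(k^2 + 1))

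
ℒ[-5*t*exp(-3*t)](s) -5/(s + 3)^2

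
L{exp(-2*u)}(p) 1/(p + 2)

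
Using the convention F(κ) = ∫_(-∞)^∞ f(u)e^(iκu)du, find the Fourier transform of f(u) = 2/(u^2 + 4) pi * exp(-2 * Abs(κ))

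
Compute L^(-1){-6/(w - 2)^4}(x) -x^3*exp(2*x)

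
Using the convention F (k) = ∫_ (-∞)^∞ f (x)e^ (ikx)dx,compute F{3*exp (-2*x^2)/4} 3*sqrt (2)*sqrt (pi)*exp (-k^2/8)/8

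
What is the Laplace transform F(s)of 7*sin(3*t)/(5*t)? 7*atan(3/s)/5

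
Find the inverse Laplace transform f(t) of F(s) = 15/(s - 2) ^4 5*t^3*exp(2*t) /2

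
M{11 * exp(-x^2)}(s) 11 * gamma(s/2)/2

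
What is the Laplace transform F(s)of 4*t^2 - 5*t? 8/s^3 - 5/s^2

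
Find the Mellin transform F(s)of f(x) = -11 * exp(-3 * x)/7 -11 * gamma(s)/(7 * 3^s)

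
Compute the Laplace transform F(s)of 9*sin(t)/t 9*atan(1/s)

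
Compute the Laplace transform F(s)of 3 3/s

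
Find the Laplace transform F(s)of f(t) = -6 -6/s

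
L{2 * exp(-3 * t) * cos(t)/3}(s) 2 * (s + 3)/(3 * ((s + 3)^2 + 1))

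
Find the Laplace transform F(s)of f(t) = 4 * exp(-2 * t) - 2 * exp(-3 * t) 4/(s + 2) - 2/(s + 3)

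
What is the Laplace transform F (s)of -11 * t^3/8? -33/ (4 * s^4)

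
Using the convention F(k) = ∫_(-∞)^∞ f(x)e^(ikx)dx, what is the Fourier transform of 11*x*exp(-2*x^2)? 11*sqrt(2)*I*sqrt(pi)*k*exp(-k^2/8)/8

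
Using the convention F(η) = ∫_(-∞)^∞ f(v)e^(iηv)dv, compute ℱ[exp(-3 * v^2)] sqrt(3) * sqrt(pi) * exp(-η^2/12)/3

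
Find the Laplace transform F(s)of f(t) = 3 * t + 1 3/s^2 + 1/s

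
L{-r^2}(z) -2/z^3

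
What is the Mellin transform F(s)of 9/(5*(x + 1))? 9*pi*csc(pi*s)/5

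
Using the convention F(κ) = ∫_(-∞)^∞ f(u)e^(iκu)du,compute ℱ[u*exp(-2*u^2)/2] sqrt(2)*I*sqrt(pi)*κ*exp(-κ^2/8)/16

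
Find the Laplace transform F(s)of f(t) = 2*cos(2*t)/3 2*s/(3*(s^2 + 4))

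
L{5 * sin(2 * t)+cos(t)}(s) s/(s^2+1)+10/(s^2+4)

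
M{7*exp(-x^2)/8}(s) 7*gamma(s/2)/16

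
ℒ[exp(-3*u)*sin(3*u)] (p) 3/((p + 3)^2 + 9)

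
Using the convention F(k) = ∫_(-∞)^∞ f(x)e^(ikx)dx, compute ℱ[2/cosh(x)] 2*pi/cosh(pi*k/2)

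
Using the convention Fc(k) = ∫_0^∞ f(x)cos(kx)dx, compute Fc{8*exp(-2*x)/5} 16/(5*(k^2 + 4))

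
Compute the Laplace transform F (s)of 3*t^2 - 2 6/s^3 - 2/s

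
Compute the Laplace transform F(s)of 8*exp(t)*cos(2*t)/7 8*(s - 1)/(7*((s - 1)^2+4))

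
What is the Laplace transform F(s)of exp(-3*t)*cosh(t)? (s+3)/((s+3)^2 - 1)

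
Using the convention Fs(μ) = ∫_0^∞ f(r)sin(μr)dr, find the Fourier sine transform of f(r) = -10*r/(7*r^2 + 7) -5*pi*exp(-μ)/7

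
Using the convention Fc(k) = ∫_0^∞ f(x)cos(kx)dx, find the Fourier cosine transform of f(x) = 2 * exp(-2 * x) 4/(k^2+4)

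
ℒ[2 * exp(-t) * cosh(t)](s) 2 * (s + 1)/(s * (s + 2))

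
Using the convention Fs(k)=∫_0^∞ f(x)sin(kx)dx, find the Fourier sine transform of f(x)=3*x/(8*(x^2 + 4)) 3*pi*exp(-2*k)/16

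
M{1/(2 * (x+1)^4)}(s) gamma(s) * gamma(4 - s)/12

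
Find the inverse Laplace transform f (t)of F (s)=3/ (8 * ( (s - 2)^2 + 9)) exp (2 * t) * sin (3 * t)/8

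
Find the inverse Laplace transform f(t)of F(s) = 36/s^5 3 * t^4/2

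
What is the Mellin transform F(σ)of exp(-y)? gamma(σ)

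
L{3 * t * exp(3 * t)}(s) 3/(s - 3)^2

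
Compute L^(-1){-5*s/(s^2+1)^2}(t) -5*t*sin(t)/2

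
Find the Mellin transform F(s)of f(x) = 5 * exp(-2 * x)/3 5 * gamma(s)/(3 * 2^s)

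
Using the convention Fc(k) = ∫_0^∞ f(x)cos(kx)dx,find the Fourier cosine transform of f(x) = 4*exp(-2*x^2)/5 sqrt(2)*sqrt(pi)*exp(-k^2/8)/5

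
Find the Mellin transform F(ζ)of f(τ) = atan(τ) -pi * sec(pi * ζ/2)/(2 * ζ)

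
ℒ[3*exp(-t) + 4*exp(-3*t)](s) 4/(s + 3) + 3/(s + 1)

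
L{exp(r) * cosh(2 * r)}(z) (z - 1)/((z - 1)^2-4)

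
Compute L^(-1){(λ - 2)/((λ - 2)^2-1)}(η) exp(2*η)*cosh(η)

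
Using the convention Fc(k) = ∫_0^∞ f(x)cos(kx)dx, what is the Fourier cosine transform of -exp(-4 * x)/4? -1/(k^2 + 16)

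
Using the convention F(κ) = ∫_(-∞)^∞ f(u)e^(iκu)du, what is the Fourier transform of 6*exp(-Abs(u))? 12/(κ^2+1)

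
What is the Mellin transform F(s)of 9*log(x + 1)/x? -9*pi*csc(pi*s)/(s - 1)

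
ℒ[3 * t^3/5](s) 18/(5 * s^4)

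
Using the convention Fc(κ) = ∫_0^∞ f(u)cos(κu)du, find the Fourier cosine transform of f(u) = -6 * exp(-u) -6/(κ^2 + 1)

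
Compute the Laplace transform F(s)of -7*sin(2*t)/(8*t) -7*atan(2/s)/8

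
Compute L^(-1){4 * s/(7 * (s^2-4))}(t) 4 * cosh(2 * t)/7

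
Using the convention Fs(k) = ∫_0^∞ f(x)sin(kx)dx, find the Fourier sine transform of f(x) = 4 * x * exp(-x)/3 8 * k/(3 * (k^2 + 1)^2)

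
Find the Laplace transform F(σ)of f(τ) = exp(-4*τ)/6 1/(6*(σ + 4))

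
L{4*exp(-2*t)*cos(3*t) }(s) 4*(s + 2) /((s + 2) ^2 + 9) 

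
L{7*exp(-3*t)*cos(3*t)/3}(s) 7*(s + 3)/(3*((s + 3)^2 + 9))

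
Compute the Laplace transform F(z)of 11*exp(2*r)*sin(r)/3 11/(3*((z - 2)^2+1))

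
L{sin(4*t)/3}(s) 4/(3*(s^2+16))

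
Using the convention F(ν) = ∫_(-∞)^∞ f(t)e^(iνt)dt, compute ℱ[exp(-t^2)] sqrt(pi)*exp(-ν^2/4)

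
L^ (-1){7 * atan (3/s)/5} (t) 7 * sin (3 * t)/ (5 * t)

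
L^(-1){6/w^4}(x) x^3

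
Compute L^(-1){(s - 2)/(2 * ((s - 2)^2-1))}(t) exp(2 * t) * cosh(t)/2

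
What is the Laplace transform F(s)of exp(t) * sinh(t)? 1/(s * (s - 2))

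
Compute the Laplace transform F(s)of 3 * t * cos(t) 3 * (s^2 - 1)/(s^2+1)^2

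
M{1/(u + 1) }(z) pi*csc(pi*z) 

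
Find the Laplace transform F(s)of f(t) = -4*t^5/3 -160/s^6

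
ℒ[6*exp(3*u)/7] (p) 6/(7*(p - 3))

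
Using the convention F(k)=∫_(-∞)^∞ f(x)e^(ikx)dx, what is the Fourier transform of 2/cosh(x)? 2*pi/cosh(pi*k/2)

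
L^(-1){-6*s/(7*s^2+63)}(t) -6*cos(3*t)/7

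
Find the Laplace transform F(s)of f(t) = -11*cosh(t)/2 -11*s/(2*s^2 - 2)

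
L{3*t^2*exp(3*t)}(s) 6/(s - 3)^3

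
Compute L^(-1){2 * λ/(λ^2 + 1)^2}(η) η * sin(η)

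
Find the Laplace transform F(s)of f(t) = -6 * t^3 -36/s^4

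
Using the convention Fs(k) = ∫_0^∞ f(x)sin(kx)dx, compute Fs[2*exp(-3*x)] 2*k/(k^2 + 9)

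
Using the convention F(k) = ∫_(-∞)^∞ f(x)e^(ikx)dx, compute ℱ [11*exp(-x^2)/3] 11*sqrt(pi)*exp(-k^2/4)/3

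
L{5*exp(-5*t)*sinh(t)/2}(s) 5/(2*((s+5)^2-1))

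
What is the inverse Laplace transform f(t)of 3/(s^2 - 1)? 3*sinh(t)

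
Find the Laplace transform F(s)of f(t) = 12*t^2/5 24/(5*s^3)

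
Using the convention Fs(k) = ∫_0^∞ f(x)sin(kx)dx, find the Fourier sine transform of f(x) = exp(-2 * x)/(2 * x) atan(k/2)/2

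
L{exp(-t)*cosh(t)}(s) (s+1)/(s*(s+2))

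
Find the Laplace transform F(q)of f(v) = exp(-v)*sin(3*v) 3/((q+1)^2+9)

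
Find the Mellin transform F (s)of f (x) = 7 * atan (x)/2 -7 * pi * sec (pi * s/2)/ (4 * s)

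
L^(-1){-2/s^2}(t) -2 * t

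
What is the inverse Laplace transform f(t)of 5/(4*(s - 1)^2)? 5*t*exp(t)/4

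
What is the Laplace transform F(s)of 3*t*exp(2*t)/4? 3/(4*(s - 2)^2)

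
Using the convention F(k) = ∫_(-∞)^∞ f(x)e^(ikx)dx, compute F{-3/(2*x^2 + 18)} -pi*exp(-3*Abs(k))/2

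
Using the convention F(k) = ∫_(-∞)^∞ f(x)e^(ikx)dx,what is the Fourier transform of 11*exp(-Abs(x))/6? 11/(3*(k^2+1))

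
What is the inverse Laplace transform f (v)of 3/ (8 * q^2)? 3 * v/8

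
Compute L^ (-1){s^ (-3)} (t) t^2/2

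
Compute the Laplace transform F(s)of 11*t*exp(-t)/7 11/(7*(s + 1)^2)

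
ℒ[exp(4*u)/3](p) 1/(3*(p - 4))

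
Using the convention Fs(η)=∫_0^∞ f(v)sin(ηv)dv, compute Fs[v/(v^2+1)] pi*exp(-η)/2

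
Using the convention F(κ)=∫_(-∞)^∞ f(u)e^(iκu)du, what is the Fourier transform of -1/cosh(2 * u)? -pi/(2 * cosh(pi * κ/4))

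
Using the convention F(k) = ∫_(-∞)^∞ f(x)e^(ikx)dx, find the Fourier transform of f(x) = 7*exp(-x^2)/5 7*sqrt(pi)*exp(-k^2/4)/5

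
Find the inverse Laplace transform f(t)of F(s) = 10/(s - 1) 10*exp(t)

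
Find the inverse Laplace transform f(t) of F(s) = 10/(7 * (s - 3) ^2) 10 * t * exp(3 * t) /7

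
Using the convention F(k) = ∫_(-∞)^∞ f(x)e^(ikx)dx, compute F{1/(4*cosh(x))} pi/(4*cosh(pi*k/2))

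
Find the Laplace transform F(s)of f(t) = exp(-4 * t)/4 1/(4 * (s+4))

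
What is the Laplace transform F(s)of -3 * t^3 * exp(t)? -18/(s - 1)^4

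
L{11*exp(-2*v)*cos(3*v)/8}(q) 11*(q + 2)/(8*((q + 2)^2 + 9))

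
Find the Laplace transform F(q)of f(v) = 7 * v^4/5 168/(5 * q^5)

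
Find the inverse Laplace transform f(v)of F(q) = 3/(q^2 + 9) sin(3*v)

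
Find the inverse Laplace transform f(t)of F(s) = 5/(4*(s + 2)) 5*exp(-2*t)/4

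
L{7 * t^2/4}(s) 7/(2 * s^3) 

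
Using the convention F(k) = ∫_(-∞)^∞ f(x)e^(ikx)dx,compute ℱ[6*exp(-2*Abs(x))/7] 24/(7*(k^2 + 4))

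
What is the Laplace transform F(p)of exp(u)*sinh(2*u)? 2/((p - 1)^2-4)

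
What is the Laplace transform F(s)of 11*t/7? 11/(7*s^2)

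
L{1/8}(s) 1/(8 * s)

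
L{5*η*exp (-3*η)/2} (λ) 5/ (2*(λ+3)^2)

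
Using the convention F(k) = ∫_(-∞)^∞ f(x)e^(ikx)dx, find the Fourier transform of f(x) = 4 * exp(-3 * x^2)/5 4 * sqrt(3) * sqrt(pi) * exp(-k^2/12)/15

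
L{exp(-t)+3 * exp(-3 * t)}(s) 3/(s+3)+1/(s+1)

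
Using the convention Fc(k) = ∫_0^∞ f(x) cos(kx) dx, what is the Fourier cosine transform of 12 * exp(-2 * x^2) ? 3 * sqrt(2) * sqrt(pi) * exp(-k^2/8) 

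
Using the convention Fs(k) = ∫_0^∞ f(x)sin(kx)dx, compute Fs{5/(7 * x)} 5 * pi/14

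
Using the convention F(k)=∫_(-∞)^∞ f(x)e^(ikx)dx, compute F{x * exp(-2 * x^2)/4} sqrt(2) * I * sqrt(pi) * k * exp(-k^2/8)/32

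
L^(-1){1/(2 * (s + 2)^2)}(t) t * exp(-2 * t)/2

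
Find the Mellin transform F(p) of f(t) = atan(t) -pi*sec(pi*p/2) /(2*p) 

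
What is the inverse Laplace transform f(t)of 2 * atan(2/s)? 2 * sin(2 * t)/t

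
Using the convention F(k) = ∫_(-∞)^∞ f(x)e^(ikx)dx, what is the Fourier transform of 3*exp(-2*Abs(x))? 12/(k^2+4)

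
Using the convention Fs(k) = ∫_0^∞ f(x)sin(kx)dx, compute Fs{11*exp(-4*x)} 11*k/(k^2 + 16)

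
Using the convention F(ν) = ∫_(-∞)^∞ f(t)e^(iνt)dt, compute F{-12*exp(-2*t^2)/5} -6*sqrt(2)*sqrt(pi)*exp(-ν^2/8)/5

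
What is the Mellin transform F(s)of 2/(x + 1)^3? gamma(s)*gamma(3 - s)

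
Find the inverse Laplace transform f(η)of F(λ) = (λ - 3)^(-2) η*exp(3*η)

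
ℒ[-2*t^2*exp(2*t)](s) -4/(s - 2)^3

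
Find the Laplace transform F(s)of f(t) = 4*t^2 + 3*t 3/s^2 + 8/s^3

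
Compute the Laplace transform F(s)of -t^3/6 -1/s^4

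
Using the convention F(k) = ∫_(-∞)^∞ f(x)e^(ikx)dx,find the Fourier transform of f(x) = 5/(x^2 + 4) 5*pi*exp(-2*Abs(k))/2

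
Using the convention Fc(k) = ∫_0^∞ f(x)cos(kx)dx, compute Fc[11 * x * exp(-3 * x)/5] 11 * (9 - k^2)/(5 * (k^2 + 9)^2)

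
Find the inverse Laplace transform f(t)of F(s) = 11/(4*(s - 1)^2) 11*t*exp(t)/4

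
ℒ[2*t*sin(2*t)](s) 8*s/(s^2+4)^2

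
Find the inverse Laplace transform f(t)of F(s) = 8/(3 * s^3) 4 * t^2/3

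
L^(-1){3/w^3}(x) 3*x^2/2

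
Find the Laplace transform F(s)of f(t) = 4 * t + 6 6/s + 4/s^2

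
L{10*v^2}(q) 20/q^3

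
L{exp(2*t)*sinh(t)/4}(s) 1/(4*((s - 2)^2 - 1))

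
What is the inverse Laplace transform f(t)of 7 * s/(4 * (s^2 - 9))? 7 * cosh(3 * t)/4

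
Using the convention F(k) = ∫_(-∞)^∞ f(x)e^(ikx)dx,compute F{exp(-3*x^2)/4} sqrt(3)*sqrt(pi)*exp(-k^2/12)/12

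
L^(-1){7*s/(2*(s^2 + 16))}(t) 7*cos(4*t)/2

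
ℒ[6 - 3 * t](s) 6/s - 3/s^2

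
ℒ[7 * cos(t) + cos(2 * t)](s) 7 * s/(s^2 + 1) + s/(s^2 + 4)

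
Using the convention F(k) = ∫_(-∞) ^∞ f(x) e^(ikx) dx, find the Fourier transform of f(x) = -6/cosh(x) -6 * pi/cosh(pi * k/2) 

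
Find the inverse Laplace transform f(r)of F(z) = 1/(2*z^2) r/2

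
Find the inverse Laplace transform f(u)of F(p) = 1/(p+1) exp(-u)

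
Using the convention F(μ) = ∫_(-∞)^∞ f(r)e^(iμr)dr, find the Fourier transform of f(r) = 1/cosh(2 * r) pi/(2 * cosh(pi * μ/4))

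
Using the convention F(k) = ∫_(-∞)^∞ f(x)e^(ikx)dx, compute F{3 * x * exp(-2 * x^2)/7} 3 * sqrt(2) * I * sqrt(pi) * k * exp(-k^2/8)/56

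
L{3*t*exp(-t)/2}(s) 3/(2*(s + 1)^2)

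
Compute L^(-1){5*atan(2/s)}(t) 5*sin(2*t)/t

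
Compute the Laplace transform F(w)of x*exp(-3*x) (w + 3)^(-2)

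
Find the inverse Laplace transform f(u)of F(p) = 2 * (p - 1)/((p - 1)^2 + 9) 2 * exp(u) * cos(3 * u)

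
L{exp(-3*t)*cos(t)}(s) (s + 3)/((s + 3)^2 + 1)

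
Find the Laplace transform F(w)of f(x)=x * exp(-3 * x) (w+3)^(-2)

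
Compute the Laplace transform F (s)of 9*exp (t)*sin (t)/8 9/ (8*( (s - 1)^2 + 1))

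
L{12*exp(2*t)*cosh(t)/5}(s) 12*(s - 2)/(5*((s - 2)^2 - 1))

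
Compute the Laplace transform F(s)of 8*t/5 8/(5*s^2)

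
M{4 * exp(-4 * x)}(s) 2^(2 - 2 * s) * gamma(s)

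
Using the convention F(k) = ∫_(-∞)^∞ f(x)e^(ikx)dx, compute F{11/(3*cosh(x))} 11*pi/(3*cosh(pi*k/2))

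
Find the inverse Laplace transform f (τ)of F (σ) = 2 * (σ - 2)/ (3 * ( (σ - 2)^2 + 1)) 2 * exp (2 * τ) * cos (τ)/3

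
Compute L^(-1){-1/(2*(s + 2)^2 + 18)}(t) -exp(-2*t)*sin(3*t)/6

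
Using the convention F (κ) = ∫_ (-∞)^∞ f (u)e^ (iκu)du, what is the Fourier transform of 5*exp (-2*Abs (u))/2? 10/ (κ^2 + 4)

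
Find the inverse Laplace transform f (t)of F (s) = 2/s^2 2 * t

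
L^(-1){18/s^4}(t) 3*t^3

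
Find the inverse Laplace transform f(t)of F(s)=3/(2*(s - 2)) 3*exp(2*t)/2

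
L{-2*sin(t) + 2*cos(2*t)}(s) 2*s/(s^2 + 4) - 2/(s^2 + 1)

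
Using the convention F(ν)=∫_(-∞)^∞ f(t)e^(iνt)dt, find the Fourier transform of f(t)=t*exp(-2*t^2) sqrt(2)*I*sqrt(pi)*ν*exp(-ν^2/8)/8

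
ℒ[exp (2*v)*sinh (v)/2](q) 1/ (2*( (q - 2)^2-1))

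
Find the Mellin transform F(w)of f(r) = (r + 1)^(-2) (-pi*w + pi)/sin(pi*w)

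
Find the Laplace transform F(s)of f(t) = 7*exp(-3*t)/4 7/(4*(s+3))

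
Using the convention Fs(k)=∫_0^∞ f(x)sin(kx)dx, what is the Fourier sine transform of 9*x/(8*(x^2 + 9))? 9*pi*exp(-3*k)/16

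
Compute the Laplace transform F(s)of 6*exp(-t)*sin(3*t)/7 18/(7*((s + 1)^2 + 9))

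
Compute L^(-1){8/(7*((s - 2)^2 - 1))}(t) 8*exp(2*t)*sinh(t)/7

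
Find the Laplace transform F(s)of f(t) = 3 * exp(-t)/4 3/(4 * (s+1))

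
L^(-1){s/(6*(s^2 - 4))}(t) cosh(2*t)/6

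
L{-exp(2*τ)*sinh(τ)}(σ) -1/((σ - 2)^2-1)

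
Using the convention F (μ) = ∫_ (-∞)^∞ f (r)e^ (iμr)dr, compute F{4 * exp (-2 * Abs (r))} 16/ (μ^2+4)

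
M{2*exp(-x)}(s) 2*gamma(s)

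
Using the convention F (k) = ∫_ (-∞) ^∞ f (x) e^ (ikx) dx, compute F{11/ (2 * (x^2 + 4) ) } 11 * pi * exp (-2 * Abs (k) ) /4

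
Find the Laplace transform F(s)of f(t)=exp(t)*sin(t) 1/((s - 1)^2 + 1)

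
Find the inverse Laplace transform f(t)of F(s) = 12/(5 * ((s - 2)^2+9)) 4 * exp(2 * t) * sin(3 * t)/5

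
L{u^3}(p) 6/p^4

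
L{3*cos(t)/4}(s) 3*s/(4*(s^2 + 1))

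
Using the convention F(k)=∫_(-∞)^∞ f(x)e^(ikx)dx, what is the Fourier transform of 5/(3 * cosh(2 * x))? 5 * pi/(6 * cosh(pi * k/4))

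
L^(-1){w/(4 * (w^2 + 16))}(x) cos(4 * x)/4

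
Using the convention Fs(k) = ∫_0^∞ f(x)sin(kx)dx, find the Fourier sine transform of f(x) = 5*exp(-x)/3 5*k/(3*(k^2 + 1))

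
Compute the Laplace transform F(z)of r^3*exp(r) 6/(z - 1)^4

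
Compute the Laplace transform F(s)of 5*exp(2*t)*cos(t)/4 5*(s - 2)/(4*((s - 2)^2+1))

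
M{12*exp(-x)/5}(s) 12*gamma(s)/5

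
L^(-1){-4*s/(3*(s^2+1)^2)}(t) -2*t*sin(t)/3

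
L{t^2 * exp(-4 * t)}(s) 2/(s + 4)^3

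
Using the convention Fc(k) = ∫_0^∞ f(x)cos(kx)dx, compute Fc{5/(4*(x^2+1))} 5*pi*exp(-k)/8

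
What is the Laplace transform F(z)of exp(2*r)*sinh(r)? 1/((z - 2)^2 - 1)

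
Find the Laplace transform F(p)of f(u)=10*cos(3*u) 10*p/(p^2+9)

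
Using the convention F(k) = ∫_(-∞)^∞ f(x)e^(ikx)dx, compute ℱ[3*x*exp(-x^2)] 3*I*sqrt(pi)*k*exp(-k^2/4)/2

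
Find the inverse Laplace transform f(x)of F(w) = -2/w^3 -x^2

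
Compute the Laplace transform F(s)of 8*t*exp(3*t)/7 8/(7*(s - 3)^2)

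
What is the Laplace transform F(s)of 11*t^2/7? 22/(7*s^3)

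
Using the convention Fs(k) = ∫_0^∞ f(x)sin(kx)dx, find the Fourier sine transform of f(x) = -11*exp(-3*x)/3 -11*k/(3*k^2 + 27)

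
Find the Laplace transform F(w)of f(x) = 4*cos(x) 4*w/(w^2+1)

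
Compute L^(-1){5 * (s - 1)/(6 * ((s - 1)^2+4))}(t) 5 * exp(t) * cos(2 * t)/6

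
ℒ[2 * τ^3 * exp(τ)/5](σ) 12/(5 * (σ - 1)^4)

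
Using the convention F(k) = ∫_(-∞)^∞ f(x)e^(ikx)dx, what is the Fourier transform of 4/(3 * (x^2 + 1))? 4 * pi * exp(-Abs(k))/3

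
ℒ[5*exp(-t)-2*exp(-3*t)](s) 5/(s+1)-2/(s+3)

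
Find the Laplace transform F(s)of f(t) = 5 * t 5/s^2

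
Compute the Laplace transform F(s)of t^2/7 2/(7*s^3)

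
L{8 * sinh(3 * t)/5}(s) 24/(5 * (s^2 - 9))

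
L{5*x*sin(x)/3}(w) 10*w/(3*(w^2 + 1)^2)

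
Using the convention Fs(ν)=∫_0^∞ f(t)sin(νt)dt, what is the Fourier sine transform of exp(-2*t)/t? atan(ν/2)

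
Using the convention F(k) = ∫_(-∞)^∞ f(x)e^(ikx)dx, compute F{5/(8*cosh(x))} 5*pi/(8*cosh(pi*k/2))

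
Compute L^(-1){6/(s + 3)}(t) 6*exp(-3*t)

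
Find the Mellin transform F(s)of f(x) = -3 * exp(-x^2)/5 -3 * gamma(s/2)/10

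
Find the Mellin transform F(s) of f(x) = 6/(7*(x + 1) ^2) -6*pi*(s - 1) /(7*sin(pi*s) ) 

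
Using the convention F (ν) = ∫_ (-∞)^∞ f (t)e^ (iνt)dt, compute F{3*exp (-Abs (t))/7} 6/ (7*(ν^2 + 1))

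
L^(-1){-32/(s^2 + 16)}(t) -8 * sin(4 * t)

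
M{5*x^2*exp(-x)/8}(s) 5*gamma(s + 2)/8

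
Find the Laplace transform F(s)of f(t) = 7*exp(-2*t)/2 7/(2*(s+2))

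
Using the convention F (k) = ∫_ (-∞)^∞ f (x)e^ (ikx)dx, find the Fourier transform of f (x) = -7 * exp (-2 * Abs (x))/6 -14/ (3 * k^2+12)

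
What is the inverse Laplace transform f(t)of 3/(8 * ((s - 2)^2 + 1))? 3 * exp(2 * t) * sin(t)/8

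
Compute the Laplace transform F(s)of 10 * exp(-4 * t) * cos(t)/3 10 * (s + 4)/(3 * ((s + 4)^2 + 1))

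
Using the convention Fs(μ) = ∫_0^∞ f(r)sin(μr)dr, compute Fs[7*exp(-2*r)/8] 7*μ/(8*(μ^2+4))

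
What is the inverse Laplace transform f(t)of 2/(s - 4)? 2 * exp(4 * t)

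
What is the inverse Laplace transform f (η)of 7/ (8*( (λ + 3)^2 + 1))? 7*exp (-3*η)*sin (η)/8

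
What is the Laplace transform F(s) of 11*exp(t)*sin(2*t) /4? 11/(2*((s - 1) ^2 + 4) ) 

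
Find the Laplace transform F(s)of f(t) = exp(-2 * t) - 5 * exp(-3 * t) 1/(s + 2) - 5/(s + 3)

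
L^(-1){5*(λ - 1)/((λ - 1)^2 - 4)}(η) 5*exp(η)*cosh(2*η)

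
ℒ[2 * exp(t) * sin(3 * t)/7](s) 6/(7 * ((s - 1)^2 + 9))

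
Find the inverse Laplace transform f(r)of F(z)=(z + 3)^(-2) r*exp(-3*r)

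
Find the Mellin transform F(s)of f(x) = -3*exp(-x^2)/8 -3*gamma(s/2)/16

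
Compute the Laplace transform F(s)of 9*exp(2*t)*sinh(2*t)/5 18/(5*s*(s - 4))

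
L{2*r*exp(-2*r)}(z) 2/(z + 2)^2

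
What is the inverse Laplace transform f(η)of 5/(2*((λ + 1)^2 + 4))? 5*exp(-η)*sin(2*η)/4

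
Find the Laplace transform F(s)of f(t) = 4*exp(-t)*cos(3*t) 4*(s + 1)/((s + 1)^2 + 9)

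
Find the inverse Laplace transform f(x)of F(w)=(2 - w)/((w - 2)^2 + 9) -exp(2*x)*cos(3*x)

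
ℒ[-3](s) -3/s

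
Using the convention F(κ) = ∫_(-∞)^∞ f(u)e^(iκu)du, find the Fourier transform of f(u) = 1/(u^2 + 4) pi * exp(-2 * Abs(κ))/2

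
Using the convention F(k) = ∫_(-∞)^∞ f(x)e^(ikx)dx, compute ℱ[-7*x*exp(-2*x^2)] -7*sqrt(2)*I*sqrt(pi)*k*exp(-k^2/8)/8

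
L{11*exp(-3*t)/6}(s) 11/(6*(s + 3))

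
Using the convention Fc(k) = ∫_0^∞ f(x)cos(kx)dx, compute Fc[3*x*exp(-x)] 3*(1 - k^2)/(k^2+1)^2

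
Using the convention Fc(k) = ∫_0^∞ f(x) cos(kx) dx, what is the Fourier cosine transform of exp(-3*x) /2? 3/(2*(k^2 + 9) ) 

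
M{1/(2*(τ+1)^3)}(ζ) pi*(ζ - 2)*(ζ - 1)/(4*sin(pi*ζ))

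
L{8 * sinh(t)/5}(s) 8/(5 * (s^2 - 1))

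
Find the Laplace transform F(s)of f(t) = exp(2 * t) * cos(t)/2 (s - 2)/(2 * ((s - 2)^2 + 1))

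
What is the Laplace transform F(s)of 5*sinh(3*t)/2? 15/(2*(s^2-9))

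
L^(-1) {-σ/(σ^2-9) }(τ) -cosh(3*τ) 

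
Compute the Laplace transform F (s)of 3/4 3/ (4*s)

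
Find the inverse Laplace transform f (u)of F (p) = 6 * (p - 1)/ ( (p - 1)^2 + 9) 6 * exp (u) * cos (3 * u)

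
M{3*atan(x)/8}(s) -3*pi*sec(pi*s/2)/(16*s)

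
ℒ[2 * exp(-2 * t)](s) 2/(s + 2)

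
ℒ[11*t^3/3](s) 22/s^4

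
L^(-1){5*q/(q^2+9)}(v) 5*cos(3*v)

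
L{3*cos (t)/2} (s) 3*s/ (2*(s^2 + 1))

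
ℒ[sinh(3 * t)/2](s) 3/(2 * (s^2 - 9))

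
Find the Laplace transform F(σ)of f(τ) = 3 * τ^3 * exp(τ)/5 18/(5 * (σ - 1)^4)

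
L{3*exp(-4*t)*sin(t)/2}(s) 3/(2*((s + 4)^2 + 1))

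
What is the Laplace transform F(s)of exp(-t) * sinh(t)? 1/(s * (s + 2))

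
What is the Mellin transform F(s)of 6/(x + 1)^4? gamma(s) * gamma(4 - s)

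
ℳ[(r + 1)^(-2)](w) (-pi*w + pi)/sin(pi*w)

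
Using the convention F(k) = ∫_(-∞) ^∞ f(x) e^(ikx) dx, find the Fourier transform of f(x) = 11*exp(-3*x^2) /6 11*sqrt(3)*sqrt(pi)*exp(-k^2/12) /18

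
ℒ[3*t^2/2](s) 3/s^3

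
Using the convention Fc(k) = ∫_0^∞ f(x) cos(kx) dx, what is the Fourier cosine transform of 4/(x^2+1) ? 2*pi*exp(-k) 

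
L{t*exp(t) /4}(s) 1/(4*(s - 1) ^2) 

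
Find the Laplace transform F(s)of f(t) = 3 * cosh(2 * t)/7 3 * s/(7 * (s^2 - 4))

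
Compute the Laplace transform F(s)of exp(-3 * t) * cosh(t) (s + 3)/((s + 3)^2-1)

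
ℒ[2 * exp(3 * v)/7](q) 2/(7 * (q - 3))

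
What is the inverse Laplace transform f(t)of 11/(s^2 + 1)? 11*sin(t)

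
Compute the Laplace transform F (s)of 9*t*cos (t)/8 9*(s^2 - 1)/ (8*(s^2 + 1)^2)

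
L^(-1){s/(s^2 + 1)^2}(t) t * sin(t)/2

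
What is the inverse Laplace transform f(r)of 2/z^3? r^2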